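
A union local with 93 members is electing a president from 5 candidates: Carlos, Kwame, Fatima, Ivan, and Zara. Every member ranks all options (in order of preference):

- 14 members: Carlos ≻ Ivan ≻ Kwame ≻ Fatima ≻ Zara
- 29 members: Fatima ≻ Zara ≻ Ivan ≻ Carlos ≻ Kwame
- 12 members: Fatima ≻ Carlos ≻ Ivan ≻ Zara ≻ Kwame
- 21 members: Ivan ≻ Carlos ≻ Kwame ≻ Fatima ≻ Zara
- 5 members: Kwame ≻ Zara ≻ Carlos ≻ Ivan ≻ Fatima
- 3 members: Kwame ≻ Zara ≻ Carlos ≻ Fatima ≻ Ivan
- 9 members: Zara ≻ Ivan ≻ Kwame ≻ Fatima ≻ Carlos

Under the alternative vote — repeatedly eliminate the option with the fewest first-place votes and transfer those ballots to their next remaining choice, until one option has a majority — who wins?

Round 1: Carlos 14, Kwame 8, Fatima 41, Ivan 21, Zara 9. Eliminate Kwame.
Round 2: Carlos 14, Fatima 41, Ivan 21, Zara 17. Eliminate Carlos.
Round 3: Fatima 41, Ivan 35, Zara 17. Eliminate Zara.
Round 4: Fatima 44, Ivan 49. Ivan has a majority.

Ivan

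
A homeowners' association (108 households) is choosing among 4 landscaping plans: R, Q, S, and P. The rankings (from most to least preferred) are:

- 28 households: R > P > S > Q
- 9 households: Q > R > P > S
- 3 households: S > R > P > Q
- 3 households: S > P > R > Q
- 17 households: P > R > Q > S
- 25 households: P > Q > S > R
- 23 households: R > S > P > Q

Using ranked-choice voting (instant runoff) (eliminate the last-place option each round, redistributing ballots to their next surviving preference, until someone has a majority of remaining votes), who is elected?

R

Round 1: R 51, Q 9, S 6, P 42. Eliminate S.
Round 2: R 54, Q 9, P 45. Eliminate Q.
Round 3: R 63, P 45. R has a majority.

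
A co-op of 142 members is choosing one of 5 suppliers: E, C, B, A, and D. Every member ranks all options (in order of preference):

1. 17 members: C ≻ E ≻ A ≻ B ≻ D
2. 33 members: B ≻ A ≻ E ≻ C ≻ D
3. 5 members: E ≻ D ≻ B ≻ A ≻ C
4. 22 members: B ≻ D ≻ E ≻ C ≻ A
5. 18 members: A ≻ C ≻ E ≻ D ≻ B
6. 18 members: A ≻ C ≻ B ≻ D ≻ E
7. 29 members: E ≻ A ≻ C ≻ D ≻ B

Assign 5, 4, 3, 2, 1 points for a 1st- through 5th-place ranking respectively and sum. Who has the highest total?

A

E: 17·4 + 33·3 + 5·5 + 22·3 + 18·3 + 18·1 + 29·5 = 475
C: 17·5 + 33·2 + 5·1 + 22·2 + 18·4 + 18·4 + 29·3 = 431
B: 17·2 + 33·5 + 5·3 + 22·5 + 18·1 + 18·3 + 29·1 = 425
A: 17·3 + 33·4 + 5·2 + 22·1 + 18·5 + 18·5 + 29·4 = 511
D: 17·1 + 33·1 + 5·4 + 22·4 + 18·2 + 18·2 + 29·2 = 288
A has the highest Borda score (511).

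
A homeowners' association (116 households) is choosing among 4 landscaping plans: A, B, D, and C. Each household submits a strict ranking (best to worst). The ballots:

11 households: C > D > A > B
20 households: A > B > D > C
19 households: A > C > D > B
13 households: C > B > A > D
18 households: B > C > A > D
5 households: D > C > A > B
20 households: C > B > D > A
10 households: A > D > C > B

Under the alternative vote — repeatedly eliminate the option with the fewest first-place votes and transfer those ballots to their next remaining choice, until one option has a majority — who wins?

Round 1: A 49, B 18, D 5, C 44. Eliminate D.
Round 2: A 49, B 18, C 49. Eliminate B.
Round 3: A 49, C 67. C has a majority.

C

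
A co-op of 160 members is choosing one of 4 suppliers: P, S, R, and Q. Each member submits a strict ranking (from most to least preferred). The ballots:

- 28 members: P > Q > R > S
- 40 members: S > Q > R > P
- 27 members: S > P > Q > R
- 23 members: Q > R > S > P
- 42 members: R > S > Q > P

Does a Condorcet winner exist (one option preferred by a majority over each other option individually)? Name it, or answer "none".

none

Checking pairwise contests:
S beats P 132–28.
R beats S 93–67.
Q beats R 118–42.
S beats Q 109–51.
Every option loses at least one head-to-head, so there is no Condorcet winner.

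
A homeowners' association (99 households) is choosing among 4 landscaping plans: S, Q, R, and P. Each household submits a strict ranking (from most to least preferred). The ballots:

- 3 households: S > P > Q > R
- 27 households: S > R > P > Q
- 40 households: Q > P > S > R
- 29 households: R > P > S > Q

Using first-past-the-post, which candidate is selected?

First-place votes: S 30, Q 40, R 29, P 0.
Q has the most first-place votes.

Q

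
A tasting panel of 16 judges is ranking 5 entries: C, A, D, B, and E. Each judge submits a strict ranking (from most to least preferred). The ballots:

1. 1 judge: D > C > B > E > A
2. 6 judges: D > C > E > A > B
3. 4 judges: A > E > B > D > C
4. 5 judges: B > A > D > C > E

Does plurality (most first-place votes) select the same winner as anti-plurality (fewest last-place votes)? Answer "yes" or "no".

Plurality — first-place votes: C 0, A 4, D 7, B 5, E 0. Winner: D.
Anti-plurality — last-place votes: C 4, A 1, D 0, B 6, E 5. Winner: D.
The two methods agree.

yes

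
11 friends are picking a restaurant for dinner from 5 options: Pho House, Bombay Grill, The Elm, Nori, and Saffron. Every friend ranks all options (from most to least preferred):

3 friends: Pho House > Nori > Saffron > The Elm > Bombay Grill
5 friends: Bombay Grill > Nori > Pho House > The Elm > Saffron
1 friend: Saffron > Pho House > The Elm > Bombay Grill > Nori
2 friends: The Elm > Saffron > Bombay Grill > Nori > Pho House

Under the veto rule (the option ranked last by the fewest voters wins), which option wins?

Last-place votes: Pho House 2, Bombay Grill 3, The Elm 0, Nori 1, Saffron 5.
The Elm is ranked last by the fewest voters, so The Elm wins.

The Elm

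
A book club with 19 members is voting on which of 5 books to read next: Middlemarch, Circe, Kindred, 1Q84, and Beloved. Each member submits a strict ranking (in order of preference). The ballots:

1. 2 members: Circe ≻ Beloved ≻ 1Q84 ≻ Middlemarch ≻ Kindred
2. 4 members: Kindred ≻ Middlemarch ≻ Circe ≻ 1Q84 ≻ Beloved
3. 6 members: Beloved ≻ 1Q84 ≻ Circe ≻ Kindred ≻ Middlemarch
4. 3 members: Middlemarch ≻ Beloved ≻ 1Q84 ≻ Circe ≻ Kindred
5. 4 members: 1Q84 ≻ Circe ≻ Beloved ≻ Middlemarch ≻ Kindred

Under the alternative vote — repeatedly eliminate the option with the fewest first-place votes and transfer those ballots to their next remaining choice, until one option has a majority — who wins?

Round 1: Middlemarch 3, Circe 2, Kindred 4, 1Q84 4, Beloved 6. Eliminate Circe.
Round 2: Middlemarch 3, Kindred 4, 1Q84 4, Beloved 8. Eliminate Middlemarch.
Round 3: Kindred 4, 1Q84 4, Beloved 11. Beloved has a majority.

Beloved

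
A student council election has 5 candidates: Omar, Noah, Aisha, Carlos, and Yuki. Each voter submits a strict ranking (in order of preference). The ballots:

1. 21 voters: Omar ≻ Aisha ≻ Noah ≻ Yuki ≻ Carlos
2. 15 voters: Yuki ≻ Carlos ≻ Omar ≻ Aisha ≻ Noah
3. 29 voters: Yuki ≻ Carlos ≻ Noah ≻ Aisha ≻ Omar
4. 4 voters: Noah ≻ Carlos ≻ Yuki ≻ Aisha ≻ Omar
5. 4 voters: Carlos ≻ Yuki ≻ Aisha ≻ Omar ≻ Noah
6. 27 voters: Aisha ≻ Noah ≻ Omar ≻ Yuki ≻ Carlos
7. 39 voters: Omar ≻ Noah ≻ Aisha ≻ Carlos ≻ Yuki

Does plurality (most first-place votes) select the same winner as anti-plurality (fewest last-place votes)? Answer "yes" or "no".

Plurality — first-place votes: Omar 60, Noah 4, Aisha 27, Carlos 4, Yuki 44. Winner: Omar.
Anti-plurality — last-place votes: Omar 33, Noah 19, Aisha 0, Carlos 48, Yuki 39. Winner: Aisha.
The two methods disagree.

no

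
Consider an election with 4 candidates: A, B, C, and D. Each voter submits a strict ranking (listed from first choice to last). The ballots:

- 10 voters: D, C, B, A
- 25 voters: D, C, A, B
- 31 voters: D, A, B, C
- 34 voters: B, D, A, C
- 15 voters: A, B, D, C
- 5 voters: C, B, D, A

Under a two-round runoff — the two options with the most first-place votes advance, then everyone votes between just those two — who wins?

Round 1 first-place votes: A 15, B 34, C 5, D 66.
D and B advance.
Runoff: D is preferred to B by 66 voters; B by 54.
D wins the runoff.

D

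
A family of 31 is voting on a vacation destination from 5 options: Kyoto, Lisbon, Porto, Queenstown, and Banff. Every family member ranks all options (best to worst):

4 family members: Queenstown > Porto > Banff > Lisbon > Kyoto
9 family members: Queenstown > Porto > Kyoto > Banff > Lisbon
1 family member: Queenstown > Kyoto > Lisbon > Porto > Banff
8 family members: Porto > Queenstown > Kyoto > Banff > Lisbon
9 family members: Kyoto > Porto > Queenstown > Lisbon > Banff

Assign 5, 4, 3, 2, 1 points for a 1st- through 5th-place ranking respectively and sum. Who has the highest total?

Kyoto: 4·1 + 9·3 + 1·4 + 8·3 + 9·5 = 104
Lisbon: 4·2 + 9·1 + 1·3 + 8·1 + 9·2 = 46
Porto: 4·4 + 9·4 + 1·2 + 8·5 + 9·4 = 130
Queenstown: 4·5 + 9·5 + 1·5 + 8·4 + 9·3 = 129
Banff: 4·3 + 9·2 + 1·1 + 8·2 + 9·1 = 56
Porto has the highest Borda score (130).

Porto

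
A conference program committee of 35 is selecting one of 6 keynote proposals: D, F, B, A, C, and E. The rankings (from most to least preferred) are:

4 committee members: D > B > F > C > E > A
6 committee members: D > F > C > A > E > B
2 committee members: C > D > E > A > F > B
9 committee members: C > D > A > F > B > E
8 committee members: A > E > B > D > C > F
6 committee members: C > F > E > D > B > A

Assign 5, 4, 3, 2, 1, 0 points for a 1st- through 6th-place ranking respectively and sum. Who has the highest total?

D: 4·5 + 6·5 + 2·4 + 9·4 + 8·2 + 6·2 = 122
F: 4·3 + 6·4 + 2·1 + 9·2 + 8·0 + 6·4 = 80
B: 4·4 + 6·0 + 2·0 + 9·1 + 8·3 + 6·1 = 55
A: 4·0 + 6·2 + 2·2 + 9·3 + 8·5 + 6·0 = 83
C: 4·2 + 6·3 + 2·5 + 9·5 + 8·1 + 6·5 = 119
E: 4·1 + 6·1 + 2·3 + 9·0 + 8·4 + 6·3 = 66
D has the highest Borda score (122).

D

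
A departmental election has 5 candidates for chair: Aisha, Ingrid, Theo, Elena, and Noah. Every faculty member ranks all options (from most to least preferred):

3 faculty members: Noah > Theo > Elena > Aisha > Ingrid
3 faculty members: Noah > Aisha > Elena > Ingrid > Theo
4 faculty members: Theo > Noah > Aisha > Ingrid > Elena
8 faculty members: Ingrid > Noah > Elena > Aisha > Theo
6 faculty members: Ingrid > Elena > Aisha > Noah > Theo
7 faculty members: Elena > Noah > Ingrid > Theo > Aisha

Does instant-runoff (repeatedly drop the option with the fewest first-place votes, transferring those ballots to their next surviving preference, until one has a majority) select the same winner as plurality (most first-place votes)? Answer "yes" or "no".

no

Instant-runoff — R1 Aisha 0, Ingrid 14, Theo 4, Elena 7, Noah 6 (Aisha out); R2 Ingrid 14, Theo 4, Elena 7, Noah 6 (Theo out); R3 Ingrid 14, Elena 7, Noah 10 (Elena out); R4 Ingrid 14, Noah 17 (Noah winner). Winner: Noah.
Plurality — first-place votes: Aisha 0, Ingrid 14, Theo 4, Elena 7, Noah 6. Winner: Ingrid.
The two methods disagree.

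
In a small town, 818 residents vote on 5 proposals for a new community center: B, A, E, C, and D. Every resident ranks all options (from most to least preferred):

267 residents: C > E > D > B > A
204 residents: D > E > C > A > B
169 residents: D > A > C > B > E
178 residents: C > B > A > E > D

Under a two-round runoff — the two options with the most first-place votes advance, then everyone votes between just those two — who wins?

Round 1 first-place votes: B 0, A 0, E 0, C 445, D 373.
C and D advance.
Runoff: C is preferred to D by 445 voters; D by 373.
C wins the runoff.

C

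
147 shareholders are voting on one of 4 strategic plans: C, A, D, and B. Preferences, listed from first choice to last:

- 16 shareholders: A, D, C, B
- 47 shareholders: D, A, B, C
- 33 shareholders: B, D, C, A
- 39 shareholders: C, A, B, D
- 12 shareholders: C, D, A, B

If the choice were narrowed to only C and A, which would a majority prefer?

C

Voters preferring C to A: 84; preferring A to C: 63.
C wins the head-to-head.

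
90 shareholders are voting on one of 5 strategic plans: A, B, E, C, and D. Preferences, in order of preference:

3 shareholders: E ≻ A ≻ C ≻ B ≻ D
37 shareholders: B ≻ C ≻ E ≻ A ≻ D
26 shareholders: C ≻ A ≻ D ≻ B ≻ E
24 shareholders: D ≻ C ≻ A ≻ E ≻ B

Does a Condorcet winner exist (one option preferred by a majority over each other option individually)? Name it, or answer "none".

C

C vs A: 87–3 for C.
C vs B: 53–37 for C.
C vs E: 87–3 for C.
C vs D: 66–24 for C.
C beats every other option head-to-head.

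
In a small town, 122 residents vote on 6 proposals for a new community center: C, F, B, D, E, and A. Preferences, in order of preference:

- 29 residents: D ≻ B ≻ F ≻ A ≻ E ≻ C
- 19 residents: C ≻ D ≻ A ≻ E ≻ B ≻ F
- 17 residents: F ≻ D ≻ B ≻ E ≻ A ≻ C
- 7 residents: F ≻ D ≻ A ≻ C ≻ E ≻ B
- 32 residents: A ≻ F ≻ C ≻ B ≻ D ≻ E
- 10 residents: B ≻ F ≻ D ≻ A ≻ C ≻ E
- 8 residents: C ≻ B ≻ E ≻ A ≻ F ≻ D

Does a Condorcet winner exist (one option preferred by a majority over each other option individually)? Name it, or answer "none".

Checking pairwise contests:
F beats C 95–27.
B beats F 66–56.
C beats B 66–56.
F beats D 74–48.
C beats E 76–46.
F beats A 63–59.
Every option loses at least one head-to-head, so there is no Condorcet winner.

none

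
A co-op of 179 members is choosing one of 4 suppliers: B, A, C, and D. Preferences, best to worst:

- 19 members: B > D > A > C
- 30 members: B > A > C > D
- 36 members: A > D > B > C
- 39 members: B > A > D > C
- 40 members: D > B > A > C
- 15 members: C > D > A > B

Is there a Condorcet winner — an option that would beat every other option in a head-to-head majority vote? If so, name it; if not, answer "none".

Checking pairwise contests:
D beats B 91–88.
B beats A 128–51.
B beats C 164–15.
A beats D 105–74.
Every option loses at least one head-to-head, so there is no Condorcet winner.

none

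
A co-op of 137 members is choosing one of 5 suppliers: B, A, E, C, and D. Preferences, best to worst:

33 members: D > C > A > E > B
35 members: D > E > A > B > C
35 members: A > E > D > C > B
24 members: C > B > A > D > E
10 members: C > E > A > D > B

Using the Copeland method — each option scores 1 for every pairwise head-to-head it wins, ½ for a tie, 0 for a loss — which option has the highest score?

B: loses to A, E, C, and D → score 0.
A: beats B, E, C, and D → score 4.
E: beats B and C; loses to A and D → score 2.
C: beats B; loses to A, E, and D → score 1.
D: beats B, E, and C; loses to A → score 3.
A has the best pairwise record.

A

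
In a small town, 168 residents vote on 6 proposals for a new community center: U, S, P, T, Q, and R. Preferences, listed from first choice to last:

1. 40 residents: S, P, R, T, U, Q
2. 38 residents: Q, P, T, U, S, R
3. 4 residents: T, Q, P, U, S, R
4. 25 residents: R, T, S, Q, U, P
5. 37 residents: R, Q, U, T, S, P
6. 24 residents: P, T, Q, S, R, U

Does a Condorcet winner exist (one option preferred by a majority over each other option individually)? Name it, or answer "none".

none

Checking pairwise contests:
S beats U 89–79.
T beats S 128–40.
S beats P 102–66.
P beats T 102–66.
T beats Q 93–75.
S beats R 106–62.
Every option loses at least one head-to-head, so there is no Condorcet winner.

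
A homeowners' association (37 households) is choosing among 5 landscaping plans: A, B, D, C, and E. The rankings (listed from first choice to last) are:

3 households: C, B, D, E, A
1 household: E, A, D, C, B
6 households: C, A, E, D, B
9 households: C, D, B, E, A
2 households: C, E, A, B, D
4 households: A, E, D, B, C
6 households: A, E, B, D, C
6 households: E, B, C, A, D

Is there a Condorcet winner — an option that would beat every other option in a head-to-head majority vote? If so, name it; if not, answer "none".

C vs A: 26–11 for C.
C vs B: 21–16 for C.
C vs D: 26–11 for C.
C vs E: 20–17 for C.
C beats every other option head-to-head.

C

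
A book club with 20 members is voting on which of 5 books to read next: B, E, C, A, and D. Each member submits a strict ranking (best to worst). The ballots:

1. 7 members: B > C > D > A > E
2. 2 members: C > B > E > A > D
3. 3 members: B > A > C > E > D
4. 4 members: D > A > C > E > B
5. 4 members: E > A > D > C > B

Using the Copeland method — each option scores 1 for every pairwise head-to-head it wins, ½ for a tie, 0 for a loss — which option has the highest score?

B: beats E, A, and D; ties C → score 3.5.
E: loses to B, C, A, and D → score 0.
C: beats E and D; ties B; loses to A → score 2.5.
A: beats E and C; loses to B and D → score 2.
D: beats E and A; loses to B and C → score 2.
B has the best pairwise record.

B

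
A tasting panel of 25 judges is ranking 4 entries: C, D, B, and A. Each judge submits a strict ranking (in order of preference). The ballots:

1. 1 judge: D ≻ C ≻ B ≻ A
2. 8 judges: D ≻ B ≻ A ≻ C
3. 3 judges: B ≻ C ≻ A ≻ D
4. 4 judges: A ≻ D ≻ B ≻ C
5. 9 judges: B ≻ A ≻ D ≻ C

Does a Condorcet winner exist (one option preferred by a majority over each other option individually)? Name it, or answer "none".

Checking pairwise contests:
D beats C 22–3.
A beats D 16–9.
D beats B 13–12.
B beats A 21–4.
Every option loses at least one head-to-head, so there is no Condorcet winner.

none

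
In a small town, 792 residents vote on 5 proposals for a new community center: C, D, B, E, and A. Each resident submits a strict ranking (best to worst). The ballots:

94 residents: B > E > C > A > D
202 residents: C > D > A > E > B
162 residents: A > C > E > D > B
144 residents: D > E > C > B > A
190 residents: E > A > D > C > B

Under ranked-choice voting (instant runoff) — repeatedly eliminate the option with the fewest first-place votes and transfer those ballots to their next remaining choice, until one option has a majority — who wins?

E

Round 1: C 202, D 144, B 94, E 190, A 162. Eliminate B.
Round 2: C 202, D 144, E 284, A 162. Eliminate D.
Round 3: C 202, E 428, A 162. E has a majority.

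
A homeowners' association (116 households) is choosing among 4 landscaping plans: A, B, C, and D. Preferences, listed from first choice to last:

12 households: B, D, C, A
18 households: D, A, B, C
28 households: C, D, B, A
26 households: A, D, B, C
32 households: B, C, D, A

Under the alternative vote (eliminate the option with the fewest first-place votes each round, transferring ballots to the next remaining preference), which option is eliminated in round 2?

Round 1: A 26, B 44, C 28, D 18. Eliminate D.
Round 2: A 44, B 44, C 28. Eliminate C.

C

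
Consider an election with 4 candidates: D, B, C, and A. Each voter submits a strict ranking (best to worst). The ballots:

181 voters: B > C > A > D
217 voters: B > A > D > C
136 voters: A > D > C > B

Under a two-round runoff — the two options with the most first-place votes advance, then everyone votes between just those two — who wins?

B

Round 1 first-place votes: D 0, B 398, C 0, A 136.
B and A advance.
Runoff: B is preferred to A by 398 voters; A by 136.
B wins the runoff.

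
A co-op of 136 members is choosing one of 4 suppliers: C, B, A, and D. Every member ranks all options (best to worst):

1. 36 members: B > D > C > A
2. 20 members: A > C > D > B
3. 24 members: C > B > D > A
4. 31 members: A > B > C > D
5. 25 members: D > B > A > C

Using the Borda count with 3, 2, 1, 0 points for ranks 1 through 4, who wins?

B

C: 36·1 + 20·2 + 24·3 + 31·1 + 25·0 = 179
B: 36·3 + 20·0 + 24·2 + 31·2 + 25·2 = 268
A: 36·0 + 20·3 + 24·0 + 31·3 + 25·1 = 178
D: 36·2 + 20·1 + 24·1 + 31·0 + 25·3 = 191
B has the highest Borda score (268).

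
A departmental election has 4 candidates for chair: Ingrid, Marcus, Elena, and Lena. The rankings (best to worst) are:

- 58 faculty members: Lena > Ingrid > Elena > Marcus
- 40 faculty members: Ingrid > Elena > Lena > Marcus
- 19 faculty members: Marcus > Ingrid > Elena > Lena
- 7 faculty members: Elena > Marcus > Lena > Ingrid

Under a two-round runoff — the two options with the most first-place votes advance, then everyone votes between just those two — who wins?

Lena

Round 1 first-place votes: Ingrid 40, Marcus 19, Elena 7, Lena 58.
Lena and Ingrid advance.
Runoff: Lena is preferred to Ingrid by 65 voters; Ingrid by 59.
Lena wins the runoff.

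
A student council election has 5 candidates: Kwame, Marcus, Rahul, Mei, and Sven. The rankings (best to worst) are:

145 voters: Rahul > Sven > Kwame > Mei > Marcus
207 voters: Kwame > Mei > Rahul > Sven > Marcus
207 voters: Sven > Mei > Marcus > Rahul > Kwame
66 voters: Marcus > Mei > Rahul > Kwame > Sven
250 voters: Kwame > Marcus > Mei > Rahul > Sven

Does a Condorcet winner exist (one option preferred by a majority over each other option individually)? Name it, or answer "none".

Kwame

Kwame vs Marcus: 602–273 for Kwame.
Kwame vs Rahul: 457–418 for Kwame.
Kwame vs Mei: 602–273 for Kwame.
Kwame vs Sven: 523–352 for Kwame.
Kwame beats every other option head-to-head.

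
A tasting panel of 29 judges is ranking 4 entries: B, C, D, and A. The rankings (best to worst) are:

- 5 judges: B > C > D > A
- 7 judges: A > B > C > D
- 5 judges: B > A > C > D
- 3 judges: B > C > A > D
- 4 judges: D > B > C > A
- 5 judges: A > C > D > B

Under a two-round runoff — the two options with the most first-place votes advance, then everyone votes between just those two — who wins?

Round 1 first-place votes: B 13, C 0, D 4, A 12.
B and A advance.
Runoff: B is preferred to A by 17 voters; A by 12.
B wins the runoff.

B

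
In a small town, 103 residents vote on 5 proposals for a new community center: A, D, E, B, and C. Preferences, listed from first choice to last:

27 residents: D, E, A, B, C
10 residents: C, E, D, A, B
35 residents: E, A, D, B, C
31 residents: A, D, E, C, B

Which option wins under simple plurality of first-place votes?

E

First-place votes: A 31, D 27, E 35, B 0, C 10.
E has the most first-place votes.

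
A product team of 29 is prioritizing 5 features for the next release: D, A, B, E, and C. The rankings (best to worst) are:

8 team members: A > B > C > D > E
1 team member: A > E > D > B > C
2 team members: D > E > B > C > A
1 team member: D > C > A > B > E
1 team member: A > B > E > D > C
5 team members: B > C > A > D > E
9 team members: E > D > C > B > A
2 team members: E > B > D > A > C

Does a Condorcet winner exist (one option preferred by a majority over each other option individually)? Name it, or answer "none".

B vs D: 16–13 for B.
B vs A: 18–11 for B.
B vs E: 15–14 for B.
B vs C: 19–10 for B.
B beats every other option head-to-head.

B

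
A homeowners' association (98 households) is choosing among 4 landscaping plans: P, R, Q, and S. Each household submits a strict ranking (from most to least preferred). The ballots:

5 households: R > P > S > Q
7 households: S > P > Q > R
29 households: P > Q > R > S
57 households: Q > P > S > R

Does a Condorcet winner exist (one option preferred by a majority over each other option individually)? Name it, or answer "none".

Q vs P: 57–41 for Q.
Q vs R: 93–5 for Q.
Q vs S: 86–12 for Q.
Q beats every other option head-to-head.

Q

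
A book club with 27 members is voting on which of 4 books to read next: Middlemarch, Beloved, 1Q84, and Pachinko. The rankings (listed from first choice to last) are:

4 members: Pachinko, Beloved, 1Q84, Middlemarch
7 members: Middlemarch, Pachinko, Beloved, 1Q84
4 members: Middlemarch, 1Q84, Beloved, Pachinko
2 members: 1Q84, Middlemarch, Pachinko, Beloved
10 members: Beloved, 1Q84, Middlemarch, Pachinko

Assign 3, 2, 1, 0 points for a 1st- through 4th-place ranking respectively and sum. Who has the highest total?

Beloved

Middlemarch: 4·0 + 7·3 + 4·3 + 2·2 + 10·1 = 47
Beloved: 4·2 + 7·1 + 4·1 + 2·0 + 10·3 = 49
1Q84: 4·1 + 7·0 + 4·2 + 2·3 + 10·2 = 38
Pachinko: 4·3 + 7·2 + 4·0 + 2·1 + 10·0 = 28
Beloved has the highest Borda score (49).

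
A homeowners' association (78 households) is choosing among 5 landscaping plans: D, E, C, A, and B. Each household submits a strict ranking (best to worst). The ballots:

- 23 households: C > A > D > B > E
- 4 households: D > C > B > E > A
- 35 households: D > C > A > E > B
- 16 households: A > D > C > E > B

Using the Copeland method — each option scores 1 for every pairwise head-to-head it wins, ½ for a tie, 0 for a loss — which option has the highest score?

D

D: beats E, C, and B; ties A → score 3.5.
E: beats B; loses to D, C, and A → score 1.
C: beats E, A, and B; loses to D → score 3.
A: beats E and B; ties D; loses to C → score 2.5.
B: loses to D, E, C, and A → score 0.
D has the best pairwise record.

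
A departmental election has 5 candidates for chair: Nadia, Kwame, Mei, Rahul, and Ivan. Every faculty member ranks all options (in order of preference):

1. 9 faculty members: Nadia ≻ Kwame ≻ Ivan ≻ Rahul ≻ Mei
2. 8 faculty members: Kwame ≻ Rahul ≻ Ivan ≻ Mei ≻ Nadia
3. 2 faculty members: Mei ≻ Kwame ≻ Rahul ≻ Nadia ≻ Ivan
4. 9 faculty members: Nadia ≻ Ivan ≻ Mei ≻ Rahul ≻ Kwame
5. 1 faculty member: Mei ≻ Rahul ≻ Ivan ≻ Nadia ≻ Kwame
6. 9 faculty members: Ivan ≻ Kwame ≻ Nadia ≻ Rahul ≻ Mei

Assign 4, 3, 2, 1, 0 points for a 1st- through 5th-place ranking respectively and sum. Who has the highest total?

Ivan

Nadia: 9·4 + 8·0 + 2·1 + 9·4 + 1·1 + 9·2 = 93
Kwame: 9·3 + 8·4 + 2·3 + 9·0 + 1·0 + 9·3 = 92
Mei: 9·0 + 8·1 + 2·4 + 9·2 + 1·4 + 9·0 = 38
Rahul: 9·1 + 8·3 + 2·2 + 9·1 + 1·3 + 9·1 = 58
Ivan: 9·2 + 8·2 + 2·0 + 9·3 + 1·2 + 9·4 = 99
Ivan has the highest Borda score (99).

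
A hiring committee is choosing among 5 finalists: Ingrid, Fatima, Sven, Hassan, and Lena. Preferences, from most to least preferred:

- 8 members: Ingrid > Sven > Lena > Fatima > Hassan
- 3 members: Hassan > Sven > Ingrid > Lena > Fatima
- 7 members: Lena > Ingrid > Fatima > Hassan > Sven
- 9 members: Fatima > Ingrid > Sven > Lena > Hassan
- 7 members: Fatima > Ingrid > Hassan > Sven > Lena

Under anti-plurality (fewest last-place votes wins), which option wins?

Last-place votes: Ingrid 0, Fatima 3, Sven 7, Hassan 17, Lena 7.
Ingrid is ranked last by the fewest voters, so Ingrid wins.

Ingrid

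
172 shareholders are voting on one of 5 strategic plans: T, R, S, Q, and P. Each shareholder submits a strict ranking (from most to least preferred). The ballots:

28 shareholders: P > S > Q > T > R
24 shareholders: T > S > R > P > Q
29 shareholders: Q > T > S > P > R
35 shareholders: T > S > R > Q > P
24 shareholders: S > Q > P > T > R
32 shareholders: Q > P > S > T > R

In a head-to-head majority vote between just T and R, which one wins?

T

Voters preferring T to R: 172; preferring R to T: 0.
T wins the head-to-head.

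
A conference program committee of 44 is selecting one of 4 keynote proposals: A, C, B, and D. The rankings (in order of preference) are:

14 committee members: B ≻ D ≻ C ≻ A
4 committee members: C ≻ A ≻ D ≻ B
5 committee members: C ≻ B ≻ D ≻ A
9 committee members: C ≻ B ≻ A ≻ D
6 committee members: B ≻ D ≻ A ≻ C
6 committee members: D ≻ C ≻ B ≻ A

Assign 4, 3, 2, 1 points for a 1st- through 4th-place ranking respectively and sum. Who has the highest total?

B

A: 14·1 + 4·3 + 5·1 + 9·2 + 6·2 + 6·1 = 67
C: 14·2 + 4·4 + 5·4 + 9·4 + 6·1 + 6·3 = 124
B: 14·4 + 4·1 + 5·3 + 9·3 + 6·4 + 6·2 = 138
D: 14·3 + 4·2 + 5·2 + 9·1 + 6·3 + 6·4 = 111
B has the highest Borda score (138).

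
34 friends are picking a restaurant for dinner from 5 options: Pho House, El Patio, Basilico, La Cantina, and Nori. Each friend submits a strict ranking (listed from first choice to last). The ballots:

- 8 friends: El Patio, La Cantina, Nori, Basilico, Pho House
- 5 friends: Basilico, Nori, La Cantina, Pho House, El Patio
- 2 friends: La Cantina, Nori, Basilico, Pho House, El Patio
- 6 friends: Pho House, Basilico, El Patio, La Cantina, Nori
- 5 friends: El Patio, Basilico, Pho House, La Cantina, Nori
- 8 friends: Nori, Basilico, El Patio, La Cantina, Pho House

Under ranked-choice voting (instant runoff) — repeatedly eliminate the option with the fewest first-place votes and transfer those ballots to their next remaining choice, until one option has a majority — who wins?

Round 1: Pho House 6, El Patio 13, Basilico 5, La Cantina 2, Nori 8. Eliminate La Cantina.
Round 2: Pho House 6, El Patio 13, Basilico 5, Nori 10. Eliminate Basilico.
Round 3: Pho House 6, El Patio 13, Nori 15. Eliminate Pho House.
Round 4: El Patio 19, Nori 15. El Patio has a majority.

El Patio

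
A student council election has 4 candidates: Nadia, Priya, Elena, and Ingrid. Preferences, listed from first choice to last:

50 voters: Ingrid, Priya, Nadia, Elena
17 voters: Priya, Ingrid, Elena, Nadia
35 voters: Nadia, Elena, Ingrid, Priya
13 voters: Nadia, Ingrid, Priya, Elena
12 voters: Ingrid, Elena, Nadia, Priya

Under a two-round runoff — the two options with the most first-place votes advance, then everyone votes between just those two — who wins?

Round 1 first-place votes: Nadia 48, Priya 17, Elena 0, Ingrid 62.
Ingrid and Nadia advance.
Runoff: Ingrid is preferred to Nadia by 79 voters; Nadia by 48.
Ingrid wins the runoff.

Ingrid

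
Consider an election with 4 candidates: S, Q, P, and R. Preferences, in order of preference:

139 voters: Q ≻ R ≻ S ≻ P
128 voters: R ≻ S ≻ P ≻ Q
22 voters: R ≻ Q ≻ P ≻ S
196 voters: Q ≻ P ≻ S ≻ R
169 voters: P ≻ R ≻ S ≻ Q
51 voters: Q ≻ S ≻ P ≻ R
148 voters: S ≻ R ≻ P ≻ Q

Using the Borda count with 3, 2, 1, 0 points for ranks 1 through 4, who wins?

S: 139·1 + 128·2 + 22·0 + 196·1 + 169·1 + 51·2 + 148·3 = 1306
Q: 139·3 + 128·0 + 22·2 + 196·3 + 169·0 + 51·3 + 148·0 = 1202
P: 139·0 + 128·1 + 22·1 + 196·2 + 169·3 + 51·1 + 148·1 = 1248
R: 139·2 + 128·3 + 22·3 + 196·0 + 169·2 + 51·0 + 148·2 = 1362
R has the highest Borda score (1362).

R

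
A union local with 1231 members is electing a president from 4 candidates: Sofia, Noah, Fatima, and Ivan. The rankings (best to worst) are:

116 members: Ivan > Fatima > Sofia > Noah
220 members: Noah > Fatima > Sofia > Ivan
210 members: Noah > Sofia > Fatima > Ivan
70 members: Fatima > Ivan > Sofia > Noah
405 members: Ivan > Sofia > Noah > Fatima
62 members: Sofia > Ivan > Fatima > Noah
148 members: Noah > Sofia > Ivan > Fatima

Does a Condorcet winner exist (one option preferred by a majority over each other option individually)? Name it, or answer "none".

Sofia vs Noah: 653–578 for Sofia.
Sofia vs Fatima: 825–406 for Sofia.
Sofia vs Ivan: 640–591 for Sofia.
Sofia beats every other option head-to-head.

Sofia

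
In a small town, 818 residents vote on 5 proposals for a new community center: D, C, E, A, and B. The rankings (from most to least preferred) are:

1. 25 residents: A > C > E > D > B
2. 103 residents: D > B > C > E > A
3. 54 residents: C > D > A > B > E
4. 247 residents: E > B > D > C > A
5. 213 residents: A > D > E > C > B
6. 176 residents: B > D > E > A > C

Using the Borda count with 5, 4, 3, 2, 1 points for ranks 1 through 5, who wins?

D

D: 25·2 + 103·5 + 54·4 + 247·3 + 213·4 + 176·4 = 3078
C: 25·4 + 103·3 + 54·5 + 247·2 + 213·2 + 176·1 = 1775
E: 25·3 + 103·2 + 54·1 + 247·5 + 213·3 + 176·3 = 2737
A: 25·5 + 103·1 + 54·3 + 247·1 + 213·5 + 176·2 = 2054
B: 25·1 + 103·4 + 54·2 + 247·4 + 213·1 + 176·5 = 2626
D has the highest Borda score (3078).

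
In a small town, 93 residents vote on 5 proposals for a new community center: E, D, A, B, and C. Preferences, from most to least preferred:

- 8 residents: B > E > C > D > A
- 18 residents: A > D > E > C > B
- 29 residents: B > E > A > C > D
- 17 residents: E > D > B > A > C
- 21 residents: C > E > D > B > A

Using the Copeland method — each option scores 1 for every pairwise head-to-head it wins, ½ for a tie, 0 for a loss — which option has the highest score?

E

E: beats D, A, B, and C → score 4.
D: beats B; loses to E, A, and C → score 1.
A: beats D and C; loses to E and B → score 2.
B: beats A and C; loses to E and D → score 2.
C: beats D; loses to E, A, and B → score 1.
E has the best pairwise record.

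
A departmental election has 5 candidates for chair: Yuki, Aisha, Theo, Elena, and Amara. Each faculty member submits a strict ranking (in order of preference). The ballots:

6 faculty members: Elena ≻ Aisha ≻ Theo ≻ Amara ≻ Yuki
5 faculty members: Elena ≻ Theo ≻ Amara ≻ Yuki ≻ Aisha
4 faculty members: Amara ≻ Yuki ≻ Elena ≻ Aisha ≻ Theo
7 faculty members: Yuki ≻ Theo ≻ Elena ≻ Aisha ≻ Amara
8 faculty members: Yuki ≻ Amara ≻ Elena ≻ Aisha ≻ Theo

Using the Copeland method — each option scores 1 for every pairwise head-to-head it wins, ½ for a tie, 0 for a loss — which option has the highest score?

Yuki

Yuki: beats Aisha, Theo, and Elena; ties Amara → score 3.5.
Aisha: beats Theo; loses to Yuki, Elena, and Amara → score 1.
Theo: beats Amara; loses to Yuki, Aisha, and Elena → score 1.
Elena: beats Aisha, Theo, and Amara; loses to Yuki → score 3.
Amara: beats Aisha; ties Yuki; loses to Theo and Elena → score 1.5.
Yuki has the best pairwise record.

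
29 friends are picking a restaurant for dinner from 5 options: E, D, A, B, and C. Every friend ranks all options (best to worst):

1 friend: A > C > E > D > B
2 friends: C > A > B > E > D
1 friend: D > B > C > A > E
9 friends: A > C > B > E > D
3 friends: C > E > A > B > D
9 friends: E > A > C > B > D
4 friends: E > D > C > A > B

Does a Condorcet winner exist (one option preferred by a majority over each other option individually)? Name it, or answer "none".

Checking pairwise contests:
C beats E 16–13.
E beats D 28–1.
E beats A 16–13.
E beats B 17–12.
A beats C 19–10.
Every option loses at least one head-to-head, so there is no Condorcet winner.

none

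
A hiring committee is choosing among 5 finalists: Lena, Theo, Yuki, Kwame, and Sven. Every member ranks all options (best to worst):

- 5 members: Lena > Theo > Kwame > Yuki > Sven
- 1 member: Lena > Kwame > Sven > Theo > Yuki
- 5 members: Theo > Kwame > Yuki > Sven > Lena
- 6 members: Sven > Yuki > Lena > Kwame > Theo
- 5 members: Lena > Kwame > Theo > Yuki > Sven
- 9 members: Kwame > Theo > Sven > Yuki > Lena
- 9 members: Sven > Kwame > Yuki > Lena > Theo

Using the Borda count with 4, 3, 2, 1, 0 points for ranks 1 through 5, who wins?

Kwame

Lena: 5·4 + 1·4 + 5·0 + 6·2 + 5·4 + 9·0 + 9·1 = 65
Theo: 5·3 + 1·1 + 5·4 + 6·0 + 5·2 + 9·3 + 9·0 = 73
Yuki: 5·1 + 1·0 + 5·2 + 6·3 + 5·1 + 9·1 + 9·2 = 65
Kwame: 5·2 + 1·3 + 5·3 + 6·1 + 5·3 + 9·4 + 9·3 = 112
Sven: 5·0 + 1·2 + 5·1 + 6·4 + 5·0 + 9·2 + 9·4 = 85
Kwame has the highest Borda score (112).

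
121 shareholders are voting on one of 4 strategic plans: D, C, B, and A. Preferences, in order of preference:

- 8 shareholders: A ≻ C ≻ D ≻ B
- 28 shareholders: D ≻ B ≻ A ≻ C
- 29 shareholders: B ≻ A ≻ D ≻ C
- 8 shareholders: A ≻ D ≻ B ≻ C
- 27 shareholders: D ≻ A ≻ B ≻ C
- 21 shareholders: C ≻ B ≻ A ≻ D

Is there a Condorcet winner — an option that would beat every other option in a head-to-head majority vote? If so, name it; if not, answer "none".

none

Checking pairwise contests:
A beats D 66–55.
D beats C 92–29.
D beats B 71–50.
B beats A 78–43.
Every option loses at least one head-to-head, so there is no Condorcet winner.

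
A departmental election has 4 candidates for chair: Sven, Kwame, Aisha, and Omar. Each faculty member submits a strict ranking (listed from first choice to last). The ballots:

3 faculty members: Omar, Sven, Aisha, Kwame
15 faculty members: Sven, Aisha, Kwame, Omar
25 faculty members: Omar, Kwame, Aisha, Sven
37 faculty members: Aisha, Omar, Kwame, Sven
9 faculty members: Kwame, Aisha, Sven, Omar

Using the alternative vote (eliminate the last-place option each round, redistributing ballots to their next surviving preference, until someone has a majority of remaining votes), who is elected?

Aisha

Round 1: Sven 15, Kwame 9, Aisha 37, Omar 28. Eliminate Kwame.
Round 2: Sven 15, Aisha 46, Omar 28. Aisha has a majority.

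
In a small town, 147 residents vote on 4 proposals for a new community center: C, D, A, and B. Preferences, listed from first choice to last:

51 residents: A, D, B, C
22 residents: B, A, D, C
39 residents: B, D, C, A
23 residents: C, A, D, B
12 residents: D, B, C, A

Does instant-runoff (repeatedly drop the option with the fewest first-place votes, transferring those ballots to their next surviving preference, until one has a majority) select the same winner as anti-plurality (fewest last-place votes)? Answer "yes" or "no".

no

Instant-runoff — R1 C 23, D 12, A 51, B 61 (D out); R2 C 23, A 51, B 73 (C out); R3 A 74, B 73 (A winner). Winner: A.
Anti-plurality — last-place votes: C 73, D 0, A 51, B 23. Winner: D.
The two methods disagree.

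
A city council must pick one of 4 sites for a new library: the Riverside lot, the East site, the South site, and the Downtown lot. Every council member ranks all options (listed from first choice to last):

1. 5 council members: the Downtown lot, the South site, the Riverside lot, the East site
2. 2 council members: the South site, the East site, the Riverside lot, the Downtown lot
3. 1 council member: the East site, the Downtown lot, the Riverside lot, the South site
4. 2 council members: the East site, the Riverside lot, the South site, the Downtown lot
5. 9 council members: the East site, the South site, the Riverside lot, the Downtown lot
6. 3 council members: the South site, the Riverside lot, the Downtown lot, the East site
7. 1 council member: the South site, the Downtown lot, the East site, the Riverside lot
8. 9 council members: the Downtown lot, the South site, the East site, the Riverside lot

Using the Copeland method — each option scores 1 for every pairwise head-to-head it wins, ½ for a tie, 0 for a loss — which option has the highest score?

the South site

the Riverside lot: ties the Downtown lot; loses to the East site and the South site → score 0.5.
the East site: beats the Riverside lot; loses to the South site and the Downtown lot → score 1.
the South site: beats the Riverside lot, the East site, and the Downtown lot → score 3.
the Downtown lot: beats the East site; ties the Riverside lot; loses to the South site → score 1.5.
the South site has the best pairwise record.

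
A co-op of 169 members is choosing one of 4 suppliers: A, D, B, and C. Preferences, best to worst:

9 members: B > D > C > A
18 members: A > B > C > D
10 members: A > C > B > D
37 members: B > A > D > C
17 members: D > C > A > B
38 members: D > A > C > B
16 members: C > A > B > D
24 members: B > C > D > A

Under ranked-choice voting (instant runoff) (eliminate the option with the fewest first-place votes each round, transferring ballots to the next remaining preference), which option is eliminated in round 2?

A

Round 1: A 28, D 55, B 70, C 16. Eliminate C.
Round 2: A 44, D 55, B 70. Eliminate A.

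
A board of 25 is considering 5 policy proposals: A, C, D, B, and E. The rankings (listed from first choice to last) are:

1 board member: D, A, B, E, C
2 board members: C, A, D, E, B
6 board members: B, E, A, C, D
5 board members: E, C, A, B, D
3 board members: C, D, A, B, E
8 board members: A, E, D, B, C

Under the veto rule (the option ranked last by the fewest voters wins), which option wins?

Last-place votes: A 0, C 9, D 11, B 2, E 3.
A is ranked last by the fewest voters, so A wins.

A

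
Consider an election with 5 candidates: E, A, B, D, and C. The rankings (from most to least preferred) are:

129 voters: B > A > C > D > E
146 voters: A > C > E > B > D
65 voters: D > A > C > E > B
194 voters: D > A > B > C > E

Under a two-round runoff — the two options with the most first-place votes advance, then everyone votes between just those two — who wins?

Round 1 first-place votes: E 0, A 146, B 129, D 259, C 0.
D and A advance.
Runoff: D is preferred to A by 259 voters; A by 275.
A wins the runoff.

A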